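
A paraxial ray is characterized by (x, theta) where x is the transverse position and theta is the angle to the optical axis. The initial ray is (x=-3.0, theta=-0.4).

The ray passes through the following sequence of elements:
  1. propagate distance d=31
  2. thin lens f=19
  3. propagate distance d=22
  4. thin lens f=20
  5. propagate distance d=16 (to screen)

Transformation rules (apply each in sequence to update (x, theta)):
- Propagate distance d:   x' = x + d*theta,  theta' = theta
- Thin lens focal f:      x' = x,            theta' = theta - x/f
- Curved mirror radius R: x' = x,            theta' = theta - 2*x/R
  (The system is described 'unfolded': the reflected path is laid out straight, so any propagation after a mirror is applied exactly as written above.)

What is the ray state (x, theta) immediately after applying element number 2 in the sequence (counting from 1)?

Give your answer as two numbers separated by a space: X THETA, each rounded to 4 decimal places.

Initial: x=-3.0000 theta=-0.4000
After 1 (propagate distance d=31): x=-15.4000 theta=-0.4000
After 2 (thin lens f=19): x=-15.4000 theta=39/95 (≈0.4105)
Rounded to 4 decimal places: x = -15.4000, theta = 0.4105

Answer: -15.4000 0.4105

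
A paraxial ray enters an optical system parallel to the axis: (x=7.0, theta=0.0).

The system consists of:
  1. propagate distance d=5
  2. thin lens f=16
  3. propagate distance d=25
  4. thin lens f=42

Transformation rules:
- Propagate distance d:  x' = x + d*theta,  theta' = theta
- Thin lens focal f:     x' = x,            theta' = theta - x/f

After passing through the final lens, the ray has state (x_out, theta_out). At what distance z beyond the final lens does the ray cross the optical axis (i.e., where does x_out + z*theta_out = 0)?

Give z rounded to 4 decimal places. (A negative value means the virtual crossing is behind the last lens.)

Initial: x=7.0000 theta=0.0000
After 1 (propagate distance d=5): x=7.0000 theta=0.0000
After 2 (thin lens f=16): x=7.0000 theta=-0.4375
After 3 (propagate distance d=25): x=-3.9375 theta=-0.4375
After 4 (thin lens f=42): x=-3.9375 theta=-11/32 (≈-0.3438)
z_focus = -x_out/theta_out = -(-3.9375)/(-11/32) = -126/11 ≈ -11.4545
Rounded to 4 decimal places: z = -11.4545

Answer: -11.4545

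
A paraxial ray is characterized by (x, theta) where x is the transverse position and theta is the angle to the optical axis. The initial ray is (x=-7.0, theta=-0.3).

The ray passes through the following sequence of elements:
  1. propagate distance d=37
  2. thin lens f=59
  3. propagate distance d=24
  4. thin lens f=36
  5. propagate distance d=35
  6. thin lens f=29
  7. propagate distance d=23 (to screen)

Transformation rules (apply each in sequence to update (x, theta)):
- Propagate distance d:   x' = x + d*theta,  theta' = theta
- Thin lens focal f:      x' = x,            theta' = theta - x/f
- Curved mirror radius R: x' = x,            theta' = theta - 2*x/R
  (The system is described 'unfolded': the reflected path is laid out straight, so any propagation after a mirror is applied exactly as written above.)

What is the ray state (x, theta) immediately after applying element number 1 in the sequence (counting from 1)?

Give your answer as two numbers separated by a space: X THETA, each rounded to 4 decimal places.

Initial: x=-7.0000 theta=-0.3000
After 1 (propagate distance d=37): x=-18.1000 theta=-0.3000
Rounded to 4 decimal places: x = -18.1000, theta = -0.3000

Answer: -18.1000 -0.3000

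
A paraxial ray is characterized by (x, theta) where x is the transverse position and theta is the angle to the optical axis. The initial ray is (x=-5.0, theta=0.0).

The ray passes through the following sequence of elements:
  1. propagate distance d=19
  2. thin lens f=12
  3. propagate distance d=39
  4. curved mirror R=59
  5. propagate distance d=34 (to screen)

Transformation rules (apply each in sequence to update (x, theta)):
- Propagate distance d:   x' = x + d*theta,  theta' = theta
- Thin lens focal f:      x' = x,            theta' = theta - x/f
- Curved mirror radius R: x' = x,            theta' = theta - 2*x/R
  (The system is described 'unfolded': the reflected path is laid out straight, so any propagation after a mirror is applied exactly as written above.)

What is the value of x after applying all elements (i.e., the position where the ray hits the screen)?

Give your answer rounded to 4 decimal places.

Initial: x=-5.0000 theta=0.0000
After 1 (propagate distance d=19): x=-5.0000 theta=0.0000
After 2 (thin lens f=12): x=-5.0000 theta=5/12 (≈0.4167)
After 3 (propagate distance d=39): x=11.2500 theta=5/12 (≈0.4167)
After 4 (curved mirror R=59): x=11.2500 theta=25/708 (≈0.0353)
After 5 (propagate distance d=34 (to screen)): x=8815/708 (≈12.4506) theta=25/708 (≈0.0353)
Rounded to 4 decimal places: x = 12.4506

Answer: 12.4506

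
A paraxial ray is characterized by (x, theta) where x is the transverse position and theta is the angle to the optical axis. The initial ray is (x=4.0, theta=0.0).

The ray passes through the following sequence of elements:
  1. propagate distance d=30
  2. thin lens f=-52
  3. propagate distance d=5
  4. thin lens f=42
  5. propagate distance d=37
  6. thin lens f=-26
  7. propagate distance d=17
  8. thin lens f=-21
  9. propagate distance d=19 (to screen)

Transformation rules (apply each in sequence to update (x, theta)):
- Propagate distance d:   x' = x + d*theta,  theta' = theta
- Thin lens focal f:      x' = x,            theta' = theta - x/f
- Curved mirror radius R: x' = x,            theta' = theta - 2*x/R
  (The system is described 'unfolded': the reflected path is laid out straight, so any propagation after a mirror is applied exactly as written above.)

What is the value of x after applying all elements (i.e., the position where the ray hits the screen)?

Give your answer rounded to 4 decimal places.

Answer: 11.6600

Derivation:
Initial: x=4.0000 theta=0.0000
After 1 (propagate distance d=30): x=4.0000 theta=0.0000
After 2 (thin lens f=-52): x=4.0000 theta=1/13 (≈0.0769)
After 3 (propagate distance d=5): x=57/13 (≈4.3846) theta=1/13 (≈0.0769)
After 4 (thin lens f=42): x=57/13 (≈4.3846) theta=-5/182 (≈-0.0275)
After 5 (propagate distance d=37): x=613/182 (≈3.3681) theta=-5/182 (≈-0.0275)
After 6 (thin lens f=-26): x=613/182 (≈3.3681) theta=69/676 (≈0.1021)
After 7 (propagate distance d=17): x=24149/4732 (≈5.1033) theta=69/676 (≈0.1021)
After 8 (thin lens f=-21): x=24149/4732 (≈5.1033) theta=8573/24843 (≈0.3451)
After 9 (propagate distance d=19 (to screen)): x=89129/7644 (≈11.6600) theta=8573/24843 (≈0.3451)
Rounded to 4 decimal places: x = 11.6600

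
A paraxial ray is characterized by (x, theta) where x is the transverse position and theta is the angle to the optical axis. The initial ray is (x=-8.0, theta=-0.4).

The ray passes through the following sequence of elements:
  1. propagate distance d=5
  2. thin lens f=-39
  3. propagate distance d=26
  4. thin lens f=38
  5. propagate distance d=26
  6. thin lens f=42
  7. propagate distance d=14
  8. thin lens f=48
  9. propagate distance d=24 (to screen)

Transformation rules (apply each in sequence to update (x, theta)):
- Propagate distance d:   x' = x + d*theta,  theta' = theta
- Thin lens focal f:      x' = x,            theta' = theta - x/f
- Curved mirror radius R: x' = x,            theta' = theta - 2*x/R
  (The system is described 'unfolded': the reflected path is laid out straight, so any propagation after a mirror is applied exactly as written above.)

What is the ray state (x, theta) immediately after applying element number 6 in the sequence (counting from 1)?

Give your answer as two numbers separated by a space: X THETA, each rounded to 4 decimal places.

Answer: -25.6140 0.6657

Derivation:
Initial: x=-8.0000 theta=-0.4000
After 1 (propagate distance d=5): x=-10.0000 theta=-0.4000
After 2 (thin lens f=-39): x=-10.0000 theta=-128/195 (≈-0.6564)
After 3 (propagate distance d=26): x=-406/15 (≈-27.0667) theta=-128/195 (≈-0.6564)
After 4 (thin lens f=38): x=-406/15 (≈-27.0667) theta=69/1235 (≈0.0559)
After 5 (propagate distance d=26): x=-1460/57 (≈-25.6140) theta=69/1235 (≈0.0559)
After 6 (thin lens f=42): x=-1460/57 (≈-25.6140) theta=51797/77805 (≈0.6657)
Rounded to 4 decimal places: x = -25.6140, theta = 0.6657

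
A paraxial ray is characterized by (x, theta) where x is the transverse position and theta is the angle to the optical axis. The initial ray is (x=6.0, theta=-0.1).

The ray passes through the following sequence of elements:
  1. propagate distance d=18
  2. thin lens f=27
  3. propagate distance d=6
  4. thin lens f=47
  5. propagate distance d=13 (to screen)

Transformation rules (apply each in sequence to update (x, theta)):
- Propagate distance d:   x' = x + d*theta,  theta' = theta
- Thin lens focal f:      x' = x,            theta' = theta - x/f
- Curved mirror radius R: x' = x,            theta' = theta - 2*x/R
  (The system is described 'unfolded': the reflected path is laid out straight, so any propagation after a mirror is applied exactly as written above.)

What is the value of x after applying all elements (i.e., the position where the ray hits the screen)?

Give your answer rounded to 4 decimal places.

Initial: x=6.0000 theta=-0.1000
After 1 (propagate distance d=18): x=4.2000 theta=-0.1000
After 2 (thin lens f=27): x=4.2000 theta=-23/90 (≈-0.2556)
After 3 (propagate distance d=6): x=8/3 (≈2.6667) theta=-23/90 (≈-0.2556)
After 4 (thin lens f=47): x=8/3 (≈2.6667) theta=-1321/4230 (≈-0.3123)
After 5 (propagate distance d=13 (to screen)): x=-5893/4230 (≈-1.3931) theta=-1321/4230 (≈-0.3123)
Rounded to 4 decimal places: x = -1.3931

Answer: -1.3931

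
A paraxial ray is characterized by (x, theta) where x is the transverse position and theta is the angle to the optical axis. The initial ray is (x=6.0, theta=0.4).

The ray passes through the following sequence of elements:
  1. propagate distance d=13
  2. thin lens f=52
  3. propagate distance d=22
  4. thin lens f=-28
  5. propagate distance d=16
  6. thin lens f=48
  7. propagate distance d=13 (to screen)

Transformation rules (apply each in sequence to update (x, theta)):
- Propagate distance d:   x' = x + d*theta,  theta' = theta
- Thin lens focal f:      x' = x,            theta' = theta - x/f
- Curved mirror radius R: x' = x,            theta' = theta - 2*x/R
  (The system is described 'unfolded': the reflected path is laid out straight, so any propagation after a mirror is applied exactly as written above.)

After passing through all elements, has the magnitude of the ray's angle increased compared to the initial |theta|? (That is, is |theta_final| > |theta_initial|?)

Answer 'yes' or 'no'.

Initial: x=6.0000 theta=0.4000
After 1 (propagate distance d=13): x=11.2000 theta=0.4000
After 2 (thin lens f=52): x=11.2000 theta=12/65 (≈0.1846)
After 3 (propagate distance d=22): x=992/65 (≈15.2615) theta=12/65 (≈0.1846)
After 4 (thin lens f=-28): x=992/65 (≈15.2615) theta=332/455 (≈0.7297)
After 5 (propagate distance d=16): x=12256/455 (≈26.9363) theta=332/455 (≈0.7297)
After 6 (thin lens f=48): x=12256/455 (≈26.9363) theta=46/273 (≈0.1685)
After 7 (propagate distance d=13 (to screen)): x=39758/1365 (≈29.1267) theta=46/273 (≈0.1685)
|theta_initial|=0.4000 |theta_final|=46/273 (≈0.1685) -> not increased

Answer: no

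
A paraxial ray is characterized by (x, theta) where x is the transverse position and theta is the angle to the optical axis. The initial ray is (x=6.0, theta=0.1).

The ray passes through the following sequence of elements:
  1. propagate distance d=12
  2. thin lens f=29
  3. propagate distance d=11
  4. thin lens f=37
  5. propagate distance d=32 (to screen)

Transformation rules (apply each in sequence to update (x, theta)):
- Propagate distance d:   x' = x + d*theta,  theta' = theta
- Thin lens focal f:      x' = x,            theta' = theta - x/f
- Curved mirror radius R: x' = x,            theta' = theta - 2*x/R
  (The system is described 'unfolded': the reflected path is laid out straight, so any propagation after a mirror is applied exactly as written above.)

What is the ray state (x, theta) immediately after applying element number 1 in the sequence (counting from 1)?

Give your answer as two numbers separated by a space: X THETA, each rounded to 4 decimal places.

Initial: x=6.0000 theta=0.1000
After 1 (propagate distance d=12): x=7.2000 theta=0.1000
Rounded to 4 decimal places: x = 7.2000, theta = 0.1000

Answer: 7.2000 0.1000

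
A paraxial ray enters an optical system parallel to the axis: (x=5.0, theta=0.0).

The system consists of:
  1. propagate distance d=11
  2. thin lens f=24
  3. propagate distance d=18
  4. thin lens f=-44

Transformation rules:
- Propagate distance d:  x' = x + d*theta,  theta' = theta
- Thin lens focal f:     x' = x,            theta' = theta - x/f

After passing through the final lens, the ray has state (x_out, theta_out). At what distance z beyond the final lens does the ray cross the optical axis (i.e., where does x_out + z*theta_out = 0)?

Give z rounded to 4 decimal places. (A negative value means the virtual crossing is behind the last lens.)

Answer: 6.9474

Derivation:
Initial: x=5.0000 theta=0.0000
After 1 (propagate distance d=11): x=5.0000 theta=0.0000
After 2 (thin lens f=24): x=5.0000 theta=-5/24 (≈-0.2083)
After 3 (propagate distance d=18): x=1.2500 theta=-5/24 (≈-0.2083)
After 4 (thin lens f=-44): x=1.2500 theta=-95/528 (≈-0.1799)
z_focus = -x_out/theta_out = -(1.2500)/(-95/528) = 132/19 ≈ 6.9474
Rounded to 4 decimal places: z = 6.9474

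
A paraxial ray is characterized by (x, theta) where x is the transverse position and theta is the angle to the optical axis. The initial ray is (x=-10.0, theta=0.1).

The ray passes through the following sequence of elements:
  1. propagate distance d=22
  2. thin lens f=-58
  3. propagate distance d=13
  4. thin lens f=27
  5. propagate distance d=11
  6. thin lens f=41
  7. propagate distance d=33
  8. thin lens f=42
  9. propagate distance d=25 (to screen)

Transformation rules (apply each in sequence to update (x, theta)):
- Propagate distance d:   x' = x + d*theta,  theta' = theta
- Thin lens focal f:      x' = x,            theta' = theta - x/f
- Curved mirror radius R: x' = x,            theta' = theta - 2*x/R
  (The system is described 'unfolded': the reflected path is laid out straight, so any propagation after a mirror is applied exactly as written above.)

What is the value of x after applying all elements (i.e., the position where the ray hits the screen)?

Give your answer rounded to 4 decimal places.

Initial: x=-10.0000 theta=0.1000
After 1 (propagate distance d=22): x=-7.8000 theta=0.1000
After 2 (thin lens f=-58): x=-7.8000 theta=-1/29 (≈-0.0345)
After 3 (propagate distance d=13): x=-1196/145 (≈-8.2483) theta=-1/29 (≈-0.0345)
After 4 (thin lens f=27): x=-1196/145 (≈-8.2483) theta=1061/3915 (≈0.2710)
After 5 (propagate distance d=11): x=-20621/3915 (≈-5.2672) theta=1061/3915 (≈0.2710)
After 6 (thin lens f=41): x=-20621/3915 (≈-5.2672) theta=21374/53505 (≈0.3995)
After 7 (propagate distance d=33): x=254113/32103 (≈7.9156) theta=21374/53505 (≈0.3995)
After 8 (thin lens f=42): x=254113/32103 (≈7.9156) theta=1422559/6741630 (≈0.2110)
After 9 (propagate distance d=25 (to screen)): x=17785541/1348326 (≈13.1908) theta=1422559/6741630 (≈0.2110)
Rounded to 4 decimal places: x = 13.1908

Answer: 13.1908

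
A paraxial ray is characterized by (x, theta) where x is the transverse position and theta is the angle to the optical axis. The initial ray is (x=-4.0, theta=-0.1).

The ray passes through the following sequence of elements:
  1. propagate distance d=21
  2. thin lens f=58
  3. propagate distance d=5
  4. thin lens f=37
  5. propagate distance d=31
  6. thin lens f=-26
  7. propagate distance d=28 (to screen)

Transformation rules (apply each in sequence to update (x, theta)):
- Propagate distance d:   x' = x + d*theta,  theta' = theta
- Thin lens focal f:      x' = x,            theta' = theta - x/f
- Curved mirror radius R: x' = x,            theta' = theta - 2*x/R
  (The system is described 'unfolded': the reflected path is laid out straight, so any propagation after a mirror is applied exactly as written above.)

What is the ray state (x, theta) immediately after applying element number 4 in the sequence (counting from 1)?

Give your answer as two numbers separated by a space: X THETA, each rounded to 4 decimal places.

Answer: -6.0741 0.1693

Derivation:
Initial: x=-4.0000 theta=-0.1000
After 1 (propagate distance d=21): x=-6.1000 theta=-0.1000
After 2 (thin lens f=58): x=-6.1000 theta=3/580 (≈0.0052)
After 3 (propagate distance d=5): x=-3523/580 (≈-6.0741) theta=3/580 (≈0.0052)
After 4 (thin lens f=37): x=-3523/580 (≈-6.0741) theta=1817/10730 (≈0.1693)
Rounded to 4 decimal places: x = -6.0741, theta = 0.1693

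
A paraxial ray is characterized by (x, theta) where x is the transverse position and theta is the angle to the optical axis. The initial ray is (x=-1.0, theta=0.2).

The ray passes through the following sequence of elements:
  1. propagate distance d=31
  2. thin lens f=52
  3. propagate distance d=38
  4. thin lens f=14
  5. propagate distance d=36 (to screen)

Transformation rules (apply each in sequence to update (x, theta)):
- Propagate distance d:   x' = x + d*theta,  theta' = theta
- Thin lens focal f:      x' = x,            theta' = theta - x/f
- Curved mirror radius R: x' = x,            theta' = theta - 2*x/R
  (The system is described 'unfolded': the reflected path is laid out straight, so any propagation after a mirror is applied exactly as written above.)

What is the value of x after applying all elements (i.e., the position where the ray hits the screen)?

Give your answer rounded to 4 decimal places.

Answer: -10.5429

Derivation:
Initial: x=-1.0000 theta=0.2000
After 1 (propagate distance d=31): x=5.2000 theta=0.2000
After 2 (thin lens f=52): x=5.2000 theta=0.1000
After 3 (propagate distance d=38): x=9.0000 theta=0.1000
After 4 (thin lens f=14): x=9.0000 theta=-19/35 (≈-0.5429)
After 5 (propagate distance d=36 (to screen)): x=-369/35 (≈-10.5429) theta=-19/35 (≈-0.5429)
Rounded to 4 decimal places: x = -10.5429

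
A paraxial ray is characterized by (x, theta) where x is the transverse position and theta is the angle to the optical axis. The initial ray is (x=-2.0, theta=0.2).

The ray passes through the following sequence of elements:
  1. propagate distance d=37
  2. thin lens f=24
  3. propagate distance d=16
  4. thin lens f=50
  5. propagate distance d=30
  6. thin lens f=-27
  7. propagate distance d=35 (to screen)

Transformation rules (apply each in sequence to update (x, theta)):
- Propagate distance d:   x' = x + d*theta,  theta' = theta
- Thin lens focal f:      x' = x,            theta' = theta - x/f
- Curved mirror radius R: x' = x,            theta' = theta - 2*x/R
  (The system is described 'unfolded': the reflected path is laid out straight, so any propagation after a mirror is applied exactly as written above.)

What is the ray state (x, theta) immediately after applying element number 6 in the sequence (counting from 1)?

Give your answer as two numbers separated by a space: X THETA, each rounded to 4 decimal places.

Answer: 1.2500 -0.0787

Derivation:
Initial: x=-2.0000 theta=0.2000
After 1 (propagate distance d=37): x=5.4000 theta=0.2000
After 2 (thin lens f=24): x=5.4000 theta=-0.0250
After 3 (propagate distance d=16): x=5.0000 theta=-0.0250
After 4 (thin lens f=50): x=5.0000 theta=-0.1250
After 5 (propagate distance d=30): x=1.2500 theta=-0.1250
After 6 (thin lens f=-27): x=1.2500 theta=-17/216 (≈-0.0787)
Rounded to 4 decimal places: x = 1.2500, theta = -0.0787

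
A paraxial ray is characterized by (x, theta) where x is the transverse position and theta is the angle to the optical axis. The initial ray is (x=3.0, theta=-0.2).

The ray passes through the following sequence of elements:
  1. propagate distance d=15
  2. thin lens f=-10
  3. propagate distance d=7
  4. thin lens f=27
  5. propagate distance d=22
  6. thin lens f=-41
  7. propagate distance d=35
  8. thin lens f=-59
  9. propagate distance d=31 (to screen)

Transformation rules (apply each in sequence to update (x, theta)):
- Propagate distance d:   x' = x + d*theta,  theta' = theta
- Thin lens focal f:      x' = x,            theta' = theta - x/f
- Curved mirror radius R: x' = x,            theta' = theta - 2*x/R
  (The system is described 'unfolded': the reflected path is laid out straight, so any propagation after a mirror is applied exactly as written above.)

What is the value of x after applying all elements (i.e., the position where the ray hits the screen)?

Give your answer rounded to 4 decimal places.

Answer: -29.1996

Derivation:
Initial: x=3.0000 theta=-0.2000
After 1 (propagate distance d=15): x=0.0000 theta=-0.2000
After 2 (thin lens f=-10): x=0.0000 theta=-0.2000
After 3 (propagate distance d=7): x=-1.4000 theta=-0.2000
After 4 (thin lens f=27): x=-1.4000 theta=-4/27 (≈-0.1481)
After 5 (propagate distance d=22): x=-629/135 (≈-4.6593) theta=-4/27 (≈-0.1481)
After 6 (thin lens f=-41): x=-629/135 (≈-4.6593) theta=-161/615 (≈-0.2618)
After 7 (propagate distance d=35): x=-76504/5535 (≈-13.8219) theta=-161/615 (≈-0.2618)
After 8 (thin lens f=-59): x=-76504/5535 (≈-13.8219) theta=-32399/65313 (≈-0.4961)
After 9 (propagate distance d=31 (to screen)): x=-1059509/36285 (≈-29.1996) theta=-32399/65313 (≈-0.4961)
Rounded to 4 decimal places: x = -29.1996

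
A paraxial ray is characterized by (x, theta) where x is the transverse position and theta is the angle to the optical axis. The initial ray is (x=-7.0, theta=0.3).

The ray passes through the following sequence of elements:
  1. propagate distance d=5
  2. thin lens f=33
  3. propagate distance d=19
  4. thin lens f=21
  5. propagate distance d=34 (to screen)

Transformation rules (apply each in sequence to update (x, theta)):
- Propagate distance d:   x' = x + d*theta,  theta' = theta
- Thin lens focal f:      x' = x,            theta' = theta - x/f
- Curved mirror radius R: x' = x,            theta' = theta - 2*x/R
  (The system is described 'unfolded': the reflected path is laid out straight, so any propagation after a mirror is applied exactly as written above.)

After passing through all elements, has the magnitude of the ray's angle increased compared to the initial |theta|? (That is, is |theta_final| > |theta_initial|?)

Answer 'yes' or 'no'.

Answer: yes

Derivation:
Initial: x=-7.0000 theta=0.3000
After 1 (propagate distance d=5): x=-5.5000 theta=0.3000
After 2 (thin lens f=33): x=-5.5000 theta=7/15 (≈0.4667)
After 3 (propagate distance d=19): x=101/30 (≈3.3667) theta=7/15 (≈0.4667)
After 4 (thin lens f=21): x=101/30 (≈3.3667) theta=193/630 (≈0.3063)
After 5 (propagate distance d=34 (to screen)): x=8683/630 (≈13.7825) theta=193/630 (≈0.3063)
|theta_initial|=0.3000 |theta_final|=193/630 (≈0.3063) -> increased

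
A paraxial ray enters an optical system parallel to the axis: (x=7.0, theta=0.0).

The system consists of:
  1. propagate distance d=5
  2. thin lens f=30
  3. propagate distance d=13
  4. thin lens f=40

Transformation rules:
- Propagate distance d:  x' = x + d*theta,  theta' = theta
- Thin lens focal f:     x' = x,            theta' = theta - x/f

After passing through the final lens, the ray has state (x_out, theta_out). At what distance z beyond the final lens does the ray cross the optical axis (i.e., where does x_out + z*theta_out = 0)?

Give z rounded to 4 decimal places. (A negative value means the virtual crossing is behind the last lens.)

Initial: x=7.0000 theta=0.0000
After 1 (propagate distance d=5): x=7.0000 theta=0.0000
After 2 (thin lens f=30): x=7.0000 theta=-7/30 (≈-0.2333)
After 3 (propagate distance d=13): x=119/30 (≈3.9667) theta=-7/30 (≈-0.2333)
After 4 (thin lens f=40): x=119/30 (≈3.9667) theta=-0.3325
z_focus = -x_out/theta_out = -(119/30)/(-0.3325) = 680/57 ≈ 11.9298
Rounded to 4 decimal places: z = 11.9298

Answer: 11.9298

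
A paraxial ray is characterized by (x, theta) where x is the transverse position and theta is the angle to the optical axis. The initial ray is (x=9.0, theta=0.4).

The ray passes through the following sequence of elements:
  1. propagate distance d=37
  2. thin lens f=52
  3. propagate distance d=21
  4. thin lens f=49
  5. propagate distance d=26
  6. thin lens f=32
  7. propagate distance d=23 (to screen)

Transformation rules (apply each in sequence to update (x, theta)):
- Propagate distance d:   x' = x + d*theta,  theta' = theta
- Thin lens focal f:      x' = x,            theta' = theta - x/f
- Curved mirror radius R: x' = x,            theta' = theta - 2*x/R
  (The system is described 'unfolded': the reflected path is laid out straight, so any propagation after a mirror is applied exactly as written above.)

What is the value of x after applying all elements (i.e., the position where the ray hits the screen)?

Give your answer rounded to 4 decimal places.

Initial: x=9.0000 theta=0.4000
After 1 (propagate distance d=37): x=23.8000 theta=0.4000
After 2 (thin lens f=52): x=23.8000 theta=-3/52 (≈-0.0577)
After 3 (propagate distance d=21): x=5873/260 (≈22.5885) theta=-3/52 (≈-0.0577)
After 4 (thin lens f=49): x=5873/260 (≈22.5885) theta=-236/455 (≈-0.5187)
After 5 (propagate distance d=26): x=16567/1820 (≈9.1027) theta=-236/455 (≈-0.5187)
After 6 (thin lens f=32): x=16567/1820 (≈9.1027) theta=-9355/11648 (≈-0.8031)
After 7 (propagate distance d=23 (to screen)): x=-545681/58240 (≈-9.3695) theta=-9355/11648 (≈-0.8031)
Rounded to 4 decimal places: x = -9.3695

Answer: -9.3695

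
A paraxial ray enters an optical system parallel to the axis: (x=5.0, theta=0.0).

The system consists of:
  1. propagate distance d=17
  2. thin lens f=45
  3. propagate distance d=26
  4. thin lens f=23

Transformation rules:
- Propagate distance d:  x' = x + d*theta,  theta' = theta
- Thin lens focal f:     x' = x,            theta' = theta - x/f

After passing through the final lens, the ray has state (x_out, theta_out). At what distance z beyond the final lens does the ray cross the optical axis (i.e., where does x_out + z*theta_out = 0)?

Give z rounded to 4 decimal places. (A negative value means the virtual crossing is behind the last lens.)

Initial: x=5.0000 theta=0.0000
After 1 (propagate distance d=17): x=5.0000 theta=0.0000
After 2 (thin lens f=45): x=5.0000 theta=-1/9 (≈-0.1111)
After 3 (propagate distance d=26): x=19/9 (≈2.1111) theta=-1/9 (≈-0.1111)
After 4 (thin lens f=23): x=19/9 (≈2.1111) theta=-14/69 (≈-0.2029)
z_focus = -x_out/theta_out = -(19/9)/(-14/69) = 437/42 ≈ 10.4048
Rounded to 4 decimal places: z = 10.4048

Answer: 10.4048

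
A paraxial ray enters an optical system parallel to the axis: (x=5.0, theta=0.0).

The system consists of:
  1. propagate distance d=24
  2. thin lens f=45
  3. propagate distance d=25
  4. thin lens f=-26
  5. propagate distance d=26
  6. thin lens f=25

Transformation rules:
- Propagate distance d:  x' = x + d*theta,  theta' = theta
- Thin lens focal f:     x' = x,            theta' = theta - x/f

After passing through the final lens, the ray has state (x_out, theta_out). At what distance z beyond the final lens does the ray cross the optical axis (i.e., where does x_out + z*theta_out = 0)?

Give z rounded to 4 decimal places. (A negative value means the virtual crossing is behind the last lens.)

Initial: x=5.0000 theta=0.0000
After 1 (propagate distance d=24): x=5.0000 theta=0.0000
After 2 (thin lens f=45): x=5.0000 theta=-1/9 (≈-0.1111)
After 3 (propagate distance d=25): x=20/9 (≈2.2222) theta=-1/9 (≈-0.1111)
After 4 (thin lens f=-26): x=20/9 (≈2.2222) theta=-1/39 (≈-0.0256)
After 5 (propagate distance d=26): x=14/9 (≈1.5556) theta=-1/39 (≈-0.0256)
After 6 (thin lens f=25): x=14/9 (≈1.5556) theta=-257/2925 (≈-0.0879)
z_focus = -x_out/theta_out = -(14/9)/(-257/2925) = 4550/257 ≈ 17.7043
Rounded to 4 decimal places: z = 17.7043

Answer: 17.7043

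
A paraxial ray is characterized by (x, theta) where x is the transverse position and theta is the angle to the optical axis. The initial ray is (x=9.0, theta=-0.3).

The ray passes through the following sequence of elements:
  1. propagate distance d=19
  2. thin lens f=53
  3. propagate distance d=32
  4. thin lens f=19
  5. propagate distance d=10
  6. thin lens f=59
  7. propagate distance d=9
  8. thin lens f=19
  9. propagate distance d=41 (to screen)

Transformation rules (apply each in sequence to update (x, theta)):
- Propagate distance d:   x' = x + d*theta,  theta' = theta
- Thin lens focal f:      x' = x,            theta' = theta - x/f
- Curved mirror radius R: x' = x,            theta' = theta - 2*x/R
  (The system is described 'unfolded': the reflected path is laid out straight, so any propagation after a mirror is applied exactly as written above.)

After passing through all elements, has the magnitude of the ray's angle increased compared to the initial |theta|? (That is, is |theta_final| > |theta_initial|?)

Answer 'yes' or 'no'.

Initial: x=9.0000 theta=-0.3000
After 1 (propagate distance d=19): x=3.3000 theta=-0.3000
After 2 (thin lens f=53): x=3.3000 theta=-96/265 (≈-0.3623)
After 3 (propagate distance d=32): x=-879/106 (≈-8.2925) theta=-96/265 (≈-0.3623)
After 4 (thin lens f=19): x=-879/106 (≈-8.2925) theta=747/10070 (≈0.0742)
After 5 (propagate distance d=10): x=-15207/2014 (≈-7.5506) theta=747/10070 (≈0.0742)
After 6 (thin lens f=59): x=-15207/2014 (≈-7.5506) theta=60054/297065 (≈0.2022)
After 7 (propagate distance d=9): x=-3405093/594130 (≈-5.7312) theta=60054/297065 (≈0.2022)
After 8 (thin lens f=19): x=-3405093/594130 (≈-5.7312) theta=1137429/2257694 (≈0.5038)
After 9 (propagate distance d=41 (to screen)): x=84238089/5644235 (≈14.9246) theta=1137429/2257694 (≈0.5038)
|theta_initial|=0.3000 |theta_final|=1137429/2257694 (≈0.5038) -> increased

Answer: yes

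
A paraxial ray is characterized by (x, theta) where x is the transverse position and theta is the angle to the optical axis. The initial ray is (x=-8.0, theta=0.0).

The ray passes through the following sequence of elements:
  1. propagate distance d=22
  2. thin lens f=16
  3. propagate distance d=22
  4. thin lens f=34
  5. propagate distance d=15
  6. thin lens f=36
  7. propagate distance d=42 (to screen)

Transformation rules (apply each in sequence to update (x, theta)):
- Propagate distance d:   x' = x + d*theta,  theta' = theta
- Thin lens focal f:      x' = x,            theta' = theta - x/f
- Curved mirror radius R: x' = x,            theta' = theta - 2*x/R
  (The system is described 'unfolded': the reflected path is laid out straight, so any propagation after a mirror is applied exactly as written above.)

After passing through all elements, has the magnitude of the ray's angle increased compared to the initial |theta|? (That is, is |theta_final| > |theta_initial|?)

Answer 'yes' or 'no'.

Answer: yes

Derivation:
Initial: x=-8.0000 theta=0.0000
After 1 (propagate distance d=22): x=-8.0000 theta=0.0000
After 2 (thin lens f=16): x=-8.0000 theta=0.5000
After 3 (propagate distance d=22): x=3.0000 theta=0.5000
After 4 (thin lens f=34): x=3.0000 theta=7/17 (≈0.4118)
After 5 (propagate distance d=15): x=156/17 (≈9.1765) theta=7/17 (≈0.4118)
After 6 (thin lens f=36): x=156/17 (≈9.1765) theta=8/51 (≈0.1569)
After 7 (propagate distance d=42 (to screen)): x=268/17 (≈15.7647) theta=8/51 (≈0.1569)
|theta_initial|=0.0000 |theta_final|=8/51 (≈0.1569) -> increased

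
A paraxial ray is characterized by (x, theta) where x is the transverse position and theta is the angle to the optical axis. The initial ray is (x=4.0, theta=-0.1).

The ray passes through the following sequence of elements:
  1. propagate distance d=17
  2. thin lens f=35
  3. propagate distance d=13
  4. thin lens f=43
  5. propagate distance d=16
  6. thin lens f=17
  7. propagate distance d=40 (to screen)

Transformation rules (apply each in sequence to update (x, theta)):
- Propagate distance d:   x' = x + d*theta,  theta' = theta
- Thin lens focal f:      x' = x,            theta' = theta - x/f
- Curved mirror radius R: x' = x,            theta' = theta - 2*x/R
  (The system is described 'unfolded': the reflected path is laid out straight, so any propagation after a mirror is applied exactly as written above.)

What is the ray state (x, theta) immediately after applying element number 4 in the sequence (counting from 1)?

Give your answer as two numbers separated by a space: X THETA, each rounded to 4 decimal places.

Initial: x=4.0000 theta=-0.1000
After 1 (propagate distance d=17): x=2.3000 theta=-0.1000
After 2 (thin lens f=35): x=2.3000 theta=-29/175 (≈-0.1657)
After 3 (propagate distance d=13): x=51/350 (≈0.1457) theta=-29/175 (≈-0.1657)
After 4 (thin lens f=43): x=51/350 (≈0.1457) theta=-509/3010 (≈-0.1691)
Rounded to 4 decimal places: x = 0.1457, theta = -0.1691

Answer: 0.1457 -0.1691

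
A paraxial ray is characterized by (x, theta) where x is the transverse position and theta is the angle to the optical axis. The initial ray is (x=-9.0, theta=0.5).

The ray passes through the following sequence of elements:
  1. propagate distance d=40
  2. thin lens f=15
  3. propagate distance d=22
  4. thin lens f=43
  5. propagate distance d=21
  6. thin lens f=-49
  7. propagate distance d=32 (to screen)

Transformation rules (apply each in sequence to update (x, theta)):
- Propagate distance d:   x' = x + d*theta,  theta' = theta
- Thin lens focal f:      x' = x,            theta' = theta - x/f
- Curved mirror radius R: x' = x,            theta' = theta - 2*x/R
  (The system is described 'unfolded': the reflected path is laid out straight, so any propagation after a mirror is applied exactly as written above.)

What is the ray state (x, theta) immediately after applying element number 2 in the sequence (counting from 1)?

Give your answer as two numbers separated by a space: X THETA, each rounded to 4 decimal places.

Answer: 11.0000 -0.2333

Derivation:
Initial: x=-9.0000 theta=0.5000
After 1 (propagate distance d=40): x=11.0000 theta=0.5000
After 2 (thin lens f=15): x=11.0000 theta=-7/30 (≈-0.2333)
Rounded to 4 decimal places: x = 11.0000, theta = -0.2333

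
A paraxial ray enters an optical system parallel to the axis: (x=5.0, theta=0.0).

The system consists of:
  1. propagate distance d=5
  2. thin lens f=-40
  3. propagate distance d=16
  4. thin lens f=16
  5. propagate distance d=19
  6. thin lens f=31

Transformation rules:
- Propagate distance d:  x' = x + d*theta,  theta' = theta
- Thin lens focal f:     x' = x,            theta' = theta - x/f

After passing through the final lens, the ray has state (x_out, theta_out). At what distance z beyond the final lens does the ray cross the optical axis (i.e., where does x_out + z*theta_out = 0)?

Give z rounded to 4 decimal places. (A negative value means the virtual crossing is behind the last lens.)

Answer: 3.0640

Derivation:
Initial: x=5.0000 theta=0.0000
After 1 (propagate distance d=5): x=5.0000 theta=0.0000
After 2 (thin lens f=-40): x=5.0000 theta=0.1250
After 3 (propagate distance d=16): x=7.0000 theta=0.1250
After 4 (thin lens f=16): x=7.0000 theta=-0.3125
After 5 (propagate distance d=19): x=1.0625 theta=-0.3125
After 6 (thin lens f=31): x=1.0625 theta=-43/124 (≈-0.3468)
z_focus = -x_out/theta_out = -(1.0625)/(-43/124) = 527/172 ≈ 3.0640
Rounded to 4 decimal places: z = 3.0640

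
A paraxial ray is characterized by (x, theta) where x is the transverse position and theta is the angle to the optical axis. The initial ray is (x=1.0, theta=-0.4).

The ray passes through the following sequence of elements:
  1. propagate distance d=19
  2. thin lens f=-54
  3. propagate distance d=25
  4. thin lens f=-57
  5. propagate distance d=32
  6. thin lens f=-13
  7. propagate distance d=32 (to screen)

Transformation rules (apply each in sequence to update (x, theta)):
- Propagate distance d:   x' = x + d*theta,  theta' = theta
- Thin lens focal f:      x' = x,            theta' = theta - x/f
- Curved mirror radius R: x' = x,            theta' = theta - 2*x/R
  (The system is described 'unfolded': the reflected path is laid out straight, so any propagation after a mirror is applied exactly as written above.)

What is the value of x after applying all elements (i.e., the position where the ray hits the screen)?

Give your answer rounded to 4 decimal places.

Answer: -191.8275

Derivation:
Initial: x=1.0000 theta=-0.4000
After 1 (propagate distance d=19): x=-6.6000 theta=-0.4000
After 2 (thin lens f=-54): x=-6.6000 theta=-47/90 (≈-0.5222)
After 3 (propagate distance d=25): x=-1769/90 (≈-19.6556) theta=-47/90 (≈-0.5222)
After 4 (thin lens f=-57): x=-1769/90 (≈-19.6556) theta=-2224/2565 (≈-0.8671)
After 5 (propagate distance d=32): x=-243169/5130 (≈-47.4014) theta=-2224/2565 (≈-0.8671)
After 6 (thin lens f=-13): x=-243169/5130 (≈-47.4014) theta=-100331/22230 (≈-4.5133)
After 7 (propagate distance d=32 (to screen)): x=-12792973/66690 (≈-191.8275) theta=-100331/22230 (≈-4.5133)
Rounded to 4 decimal places: x = -191.8275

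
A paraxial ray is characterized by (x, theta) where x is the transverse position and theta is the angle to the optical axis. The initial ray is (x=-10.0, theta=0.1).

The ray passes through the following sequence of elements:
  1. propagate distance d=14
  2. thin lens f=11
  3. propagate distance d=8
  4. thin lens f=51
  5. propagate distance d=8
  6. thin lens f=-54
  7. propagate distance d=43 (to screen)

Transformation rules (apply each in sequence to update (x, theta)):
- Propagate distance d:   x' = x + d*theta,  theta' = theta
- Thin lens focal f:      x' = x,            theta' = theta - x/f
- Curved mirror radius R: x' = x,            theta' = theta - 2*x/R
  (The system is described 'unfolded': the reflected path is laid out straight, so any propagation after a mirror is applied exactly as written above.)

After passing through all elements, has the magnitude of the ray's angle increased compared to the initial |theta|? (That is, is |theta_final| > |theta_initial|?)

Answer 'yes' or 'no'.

Answer: yes

Derivation:
Initial: x=-10.0000 theta=0.1000
After 1 (propagate distance d=14): x=-8.6000 theta=0.1000
After 2 (thin lens f=11): x=-8.6000 theta=97/110 (≈0.8818)
After 3 (propagate distance d=8): x=-17/11 (≈-1.5455) theta=97/110 (≈0.8818)
After 4 (thin lens f=51): x=-17/11 (≈-1.5455) theta=301/330 (≈0.9121)
After 5 (propagate distance d=8): x=949/165 (≈5.7515) theta=301/330 (≈0.9121)
After 6 (thin lens f=-54): x=949/165 (≈5.7515) theta=4538/4455 (≈1.0186)
After 7 (propagate distance d=43 (to screen)): x=220757/4455 (≈49.5526) theta=4538/4455 (≈1.0186)
|theta_initial|=0.1000 |theta_final|=4538/4455 (≈1.0186) -> increased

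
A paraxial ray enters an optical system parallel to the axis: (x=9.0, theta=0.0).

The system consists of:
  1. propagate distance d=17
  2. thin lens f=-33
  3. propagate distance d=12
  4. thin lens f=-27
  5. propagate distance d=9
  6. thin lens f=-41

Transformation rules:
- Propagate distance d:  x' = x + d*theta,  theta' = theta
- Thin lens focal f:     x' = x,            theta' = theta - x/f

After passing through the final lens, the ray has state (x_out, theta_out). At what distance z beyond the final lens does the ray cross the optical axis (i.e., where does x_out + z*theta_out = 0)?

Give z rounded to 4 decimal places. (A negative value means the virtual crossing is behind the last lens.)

Initial: x=9.0000 theta=0.0000
After 1 (propagate distance d=17): x=9.0000 theta=0.0000
After 2 (thin lens f=-33): x=9.0000 theta=3/11 (≈0.2727)
After 3 (propagate distance d=12): x=135/11 (≈12.2727) theta=3/11 (≈0.2727)
After 4 (thin lens f=-27): x=135/11 (≈12.2727) theta=8/11 (≈0.7273)
After 5 (propagate distance d=9): x=207/11 (≈18.8182) theta=8/11 (≈0.7273)
After 6 (thin lens f=-41): x=207/11 (≈18.8182) theta=535/451 (≈1.1863)
z_focus = -x_out/theta_out = -(207/11)/(535/451) = -8487/535 ≈ -15.8636
Rounded to 4 decimal places: z = -15.8636

Answer: -15.8636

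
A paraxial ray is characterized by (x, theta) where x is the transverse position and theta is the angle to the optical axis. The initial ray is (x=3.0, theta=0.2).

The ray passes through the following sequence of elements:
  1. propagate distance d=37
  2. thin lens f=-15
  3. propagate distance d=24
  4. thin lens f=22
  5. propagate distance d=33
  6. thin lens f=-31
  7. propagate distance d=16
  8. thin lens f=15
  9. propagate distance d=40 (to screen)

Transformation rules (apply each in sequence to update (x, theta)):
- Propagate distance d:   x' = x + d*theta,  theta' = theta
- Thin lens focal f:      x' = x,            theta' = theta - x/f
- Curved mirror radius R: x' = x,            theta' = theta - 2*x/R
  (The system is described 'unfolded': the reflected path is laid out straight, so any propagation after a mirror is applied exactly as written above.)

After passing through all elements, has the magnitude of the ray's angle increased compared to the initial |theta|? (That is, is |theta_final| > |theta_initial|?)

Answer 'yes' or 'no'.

Initial: x=3.0000 theta=0.2000
After 1 (propagate distance d=37): x=10.4000 theta=0.2000
After 2 (thin lens f=-15): x=10.4000 theta=67/75 (≈0.8933)
After 3 (propagate distance d=24): x=31.8400 theta=67/75 (≈0.8933)
After 4 (thin lens f=22): x=31.8400 theta=-457/825 (≈-0.5539)
After 5 (propagate distance d=33): x=13.5600 theta=-457/825 (≈-0.5539)
After 6 (thin lens f=-31): x=13.5600 theta=-596/5115 (≈-0.1165)
After 7 (propagate distance d=16): x=299117/25575 (≈11.6957) theta=-596/5115 (≈-0.1165)
After 8 (thin lens f=15): x=299117/25575 (≈11.6957) theta=-343817/383625 (≈-0.8962)
After 9 (propagate distance d=40 (to screen)): x=-370637/15345 (≈-24.1536) theta=-343817/383625 (≈-0.8962)
|theta_initial|=0.2000 |theta_final|=343817/383625 (≈0.8962) -> increased

Answer: yes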